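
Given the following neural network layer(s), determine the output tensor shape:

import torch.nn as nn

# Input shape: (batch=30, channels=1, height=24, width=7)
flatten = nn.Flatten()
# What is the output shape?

Input shape: (30, 1, 24, 7)
Output shape: (30, 168)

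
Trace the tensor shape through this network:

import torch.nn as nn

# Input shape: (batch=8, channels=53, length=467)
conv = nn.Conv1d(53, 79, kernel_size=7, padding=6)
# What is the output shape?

Input shape: (8, 53, 467)
Output shape: (8, 79, 473)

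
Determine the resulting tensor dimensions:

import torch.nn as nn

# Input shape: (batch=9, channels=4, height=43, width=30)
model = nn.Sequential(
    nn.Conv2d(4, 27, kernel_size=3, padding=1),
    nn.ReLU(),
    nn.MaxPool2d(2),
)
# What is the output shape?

Input shape: (9, 4, 43, 30)
  -> after Conv2d: (9, 27, 43, 30)
  -> after ReLU: (9, 27, 43, 30)
Output shape: (9, 27, 21, 15)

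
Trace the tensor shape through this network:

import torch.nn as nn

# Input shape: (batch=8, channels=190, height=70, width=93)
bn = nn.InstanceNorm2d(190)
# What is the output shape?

Input shape: (8, 190, 70, 93)
Output shape: (8, 190, 70, 93)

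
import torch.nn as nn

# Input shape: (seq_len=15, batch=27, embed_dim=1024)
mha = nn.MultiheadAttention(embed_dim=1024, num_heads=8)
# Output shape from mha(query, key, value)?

Input shape: (15, 27, 1024)
Output shape: (15, 27, 1024)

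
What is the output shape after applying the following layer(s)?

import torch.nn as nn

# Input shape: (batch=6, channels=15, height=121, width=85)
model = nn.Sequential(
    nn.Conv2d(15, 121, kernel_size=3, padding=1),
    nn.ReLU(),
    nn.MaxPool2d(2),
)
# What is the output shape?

Input shape: (6, 15, 121, 85)
  -> after Conv2d: (6, 121, 121, 85)
  -> after ReLU: (6, 121, 121, 85)
Output shape: (6, 121, 60, 42)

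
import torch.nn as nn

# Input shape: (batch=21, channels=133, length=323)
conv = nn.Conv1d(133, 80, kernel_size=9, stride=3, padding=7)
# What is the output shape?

Input shape: (21, 133, 323)
Output shape: (21, 80, 110)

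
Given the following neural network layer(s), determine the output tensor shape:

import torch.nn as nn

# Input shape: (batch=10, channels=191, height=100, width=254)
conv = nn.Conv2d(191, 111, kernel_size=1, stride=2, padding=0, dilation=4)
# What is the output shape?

Input shape: (10, 191, 100, 254)
Output shape: (10, 111, 50, 127)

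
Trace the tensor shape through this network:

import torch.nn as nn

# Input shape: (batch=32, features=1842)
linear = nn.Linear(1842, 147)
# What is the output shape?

Input shape: (32, 1842)
Output shape: (32, 147)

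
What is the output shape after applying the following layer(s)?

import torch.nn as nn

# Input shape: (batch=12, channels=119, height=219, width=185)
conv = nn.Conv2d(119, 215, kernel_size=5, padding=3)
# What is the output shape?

Input shape: (12, 119, 219, 185)
Output shape: (12, 215, 221, 187)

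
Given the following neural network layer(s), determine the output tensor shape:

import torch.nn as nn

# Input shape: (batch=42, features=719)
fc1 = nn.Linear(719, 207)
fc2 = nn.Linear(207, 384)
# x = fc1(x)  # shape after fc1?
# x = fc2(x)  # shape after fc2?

Input shape: (42, 719)
  -> after fc1: (42, 207)
Output shape: (42, 384)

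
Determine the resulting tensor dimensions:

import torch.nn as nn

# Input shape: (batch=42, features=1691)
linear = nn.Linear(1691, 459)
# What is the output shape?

Input shape: (42, 1691)
Output shape: (42, 459)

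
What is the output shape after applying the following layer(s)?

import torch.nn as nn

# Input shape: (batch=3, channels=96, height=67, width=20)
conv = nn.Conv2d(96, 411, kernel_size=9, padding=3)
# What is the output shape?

Input shape: (3, 96, 67, 20)
Output shape: (3, 411, 65, 18)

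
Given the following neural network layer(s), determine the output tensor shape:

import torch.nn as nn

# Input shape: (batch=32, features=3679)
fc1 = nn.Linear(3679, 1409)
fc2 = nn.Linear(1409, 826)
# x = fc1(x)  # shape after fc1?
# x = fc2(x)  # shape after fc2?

Input shape: (32, 3679)
  -> after fc1: (32, 1409)
Output shape: (32, 826)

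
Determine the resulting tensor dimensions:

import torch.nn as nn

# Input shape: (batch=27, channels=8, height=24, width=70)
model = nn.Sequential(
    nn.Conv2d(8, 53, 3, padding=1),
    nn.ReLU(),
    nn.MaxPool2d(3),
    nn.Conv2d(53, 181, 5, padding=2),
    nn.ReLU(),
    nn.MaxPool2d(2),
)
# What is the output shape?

Input shape: (27, 8, 24, 70)
  -> after first Conv2d: (27, 53, 24, 70)
  -> after first MaxPool2d: (27, 53, 8, 23)
  -> after second Conv2d: (27, 181, 8, 23)
Output shape: (27, 181, 4, 11)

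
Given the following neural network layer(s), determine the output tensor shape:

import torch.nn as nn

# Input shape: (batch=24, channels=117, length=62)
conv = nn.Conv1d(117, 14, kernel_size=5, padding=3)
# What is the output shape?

Input shape: (24, 117, 62)
Output shape: (24, 14, 64)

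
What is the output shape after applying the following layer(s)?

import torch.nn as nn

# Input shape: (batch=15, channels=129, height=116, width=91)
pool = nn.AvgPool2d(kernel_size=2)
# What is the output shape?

Input shape: (15, 129, 116, 91)
Output shape: (15, 129, 58, 45)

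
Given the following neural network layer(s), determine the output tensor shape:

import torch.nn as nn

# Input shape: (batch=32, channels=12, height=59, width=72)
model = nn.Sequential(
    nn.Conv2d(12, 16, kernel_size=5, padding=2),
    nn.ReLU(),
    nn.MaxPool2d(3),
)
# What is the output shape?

Input shape: (32, 12, 59, 72)
  -> after Conv2d: (32, 16, 59, 72)
  -> after ReLU: (32, 16, 59, 72)
Output shape: (32, 16, 19, 24)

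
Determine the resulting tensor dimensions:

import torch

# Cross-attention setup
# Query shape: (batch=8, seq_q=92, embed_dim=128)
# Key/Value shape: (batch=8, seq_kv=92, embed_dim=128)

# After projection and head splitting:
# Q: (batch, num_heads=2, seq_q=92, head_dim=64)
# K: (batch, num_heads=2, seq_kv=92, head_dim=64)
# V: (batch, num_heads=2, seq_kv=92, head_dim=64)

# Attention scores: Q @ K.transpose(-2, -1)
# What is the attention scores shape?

Input shape: (8, 92, 128)
Output shape: (8, 2, 92, 92)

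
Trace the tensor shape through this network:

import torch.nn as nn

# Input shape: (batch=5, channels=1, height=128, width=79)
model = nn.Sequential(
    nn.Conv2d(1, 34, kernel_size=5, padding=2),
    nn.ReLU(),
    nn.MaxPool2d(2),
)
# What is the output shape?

Input shape: (5, 1, 128, 79)
  -> after Conv2d: (5, 34, 128, 79)
  -> after ReLU: (5, 34, 128, 79)
Output shape: (5, 34, 64, 39)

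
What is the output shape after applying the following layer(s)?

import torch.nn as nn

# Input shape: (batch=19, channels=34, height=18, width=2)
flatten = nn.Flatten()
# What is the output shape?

Input shape: (19, 34, 18, 2)
Output shape: (19, 1224)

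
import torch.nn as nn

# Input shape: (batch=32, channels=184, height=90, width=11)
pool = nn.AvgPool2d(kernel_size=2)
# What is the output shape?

Input shape: (32, 184, 90, 11)
Output shape: (32, 184, 45, 5)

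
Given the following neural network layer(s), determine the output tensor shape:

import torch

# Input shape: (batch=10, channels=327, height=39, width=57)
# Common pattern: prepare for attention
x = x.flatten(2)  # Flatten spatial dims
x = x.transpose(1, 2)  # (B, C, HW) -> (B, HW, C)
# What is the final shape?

Input shape: (10, 327, 39, 57)
  -> after flatten(2): (10, 327, 2223)
Output shape: (10, 2223, 327)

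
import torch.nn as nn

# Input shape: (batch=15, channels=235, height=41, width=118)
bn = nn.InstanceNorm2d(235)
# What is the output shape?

Input shape: (15, 235, 41, 118)
Output shape: (15, 235, 41, 118)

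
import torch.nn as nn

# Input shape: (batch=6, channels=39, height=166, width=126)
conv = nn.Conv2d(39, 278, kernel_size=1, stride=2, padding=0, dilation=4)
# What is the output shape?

Input shape: (6, 39, 166, 126)
Output shape: (6, 278, 83, 63)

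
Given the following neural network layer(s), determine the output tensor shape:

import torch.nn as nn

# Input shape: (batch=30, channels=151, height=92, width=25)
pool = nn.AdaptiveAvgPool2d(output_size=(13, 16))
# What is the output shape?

Input shape: (30, 151, 92, 25)
Output shape: (30, 151, 13, 16)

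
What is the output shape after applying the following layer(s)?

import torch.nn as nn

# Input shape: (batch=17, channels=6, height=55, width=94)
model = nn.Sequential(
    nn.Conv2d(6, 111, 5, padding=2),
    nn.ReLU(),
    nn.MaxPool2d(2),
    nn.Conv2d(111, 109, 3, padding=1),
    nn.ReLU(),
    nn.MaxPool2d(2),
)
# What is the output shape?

Input shape: (17, 6, 55, 94)
  -> after first Conv2d: (17, 111, 55, 94)
  -> after first MaxPool2d: (17, 111, 27, 47)
  -> after second Conv2d: (17, 109, 27, 47)
Output shape: (17, 109, 13, 23)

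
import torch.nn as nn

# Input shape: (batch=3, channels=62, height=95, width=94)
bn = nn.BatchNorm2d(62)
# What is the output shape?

Input shape: (3, 62, 95, 94)
Output shape: (3, 62, 95, 94)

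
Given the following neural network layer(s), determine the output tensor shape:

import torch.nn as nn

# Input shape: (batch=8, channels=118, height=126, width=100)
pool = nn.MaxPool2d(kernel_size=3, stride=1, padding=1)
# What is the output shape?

Input shape: (8, 118, 126, 100)
Output shape: (8, 118, 126, 100)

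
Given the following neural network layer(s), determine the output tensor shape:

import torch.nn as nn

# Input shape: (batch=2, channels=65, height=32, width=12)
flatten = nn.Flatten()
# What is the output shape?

Input shape: (2, 65, 32, 12)
Output shape: (2, 24960)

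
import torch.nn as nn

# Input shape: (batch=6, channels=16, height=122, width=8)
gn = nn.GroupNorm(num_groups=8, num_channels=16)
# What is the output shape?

Input shape: (6, 16, 122, 8)
Output shape: (6, 16, 122, 8)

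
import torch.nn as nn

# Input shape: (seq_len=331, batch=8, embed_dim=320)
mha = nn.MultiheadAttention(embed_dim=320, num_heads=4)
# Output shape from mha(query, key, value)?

Input shape: (331, 8, 320)
Output shape: (331, 8, 320)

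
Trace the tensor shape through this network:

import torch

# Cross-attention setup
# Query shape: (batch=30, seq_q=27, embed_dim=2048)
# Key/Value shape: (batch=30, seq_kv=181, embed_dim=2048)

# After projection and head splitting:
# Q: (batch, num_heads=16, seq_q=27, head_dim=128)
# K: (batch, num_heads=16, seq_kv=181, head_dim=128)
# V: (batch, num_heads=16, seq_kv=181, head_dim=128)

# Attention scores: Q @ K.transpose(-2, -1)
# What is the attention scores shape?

Input shape: (30, 27, 2048)
Output shape: (30, 16, 27, 181)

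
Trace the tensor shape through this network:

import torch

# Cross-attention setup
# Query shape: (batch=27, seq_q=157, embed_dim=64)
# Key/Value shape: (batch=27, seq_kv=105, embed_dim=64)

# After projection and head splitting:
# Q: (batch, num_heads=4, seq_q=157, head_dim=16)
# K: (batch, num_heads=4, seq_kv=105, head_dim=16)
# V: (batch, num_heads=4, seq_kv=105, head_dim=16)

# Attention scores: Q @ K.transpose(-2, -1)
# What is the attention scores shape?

Input shape: (27, 157, 64)
Output shape: (27, 4, 157, 105)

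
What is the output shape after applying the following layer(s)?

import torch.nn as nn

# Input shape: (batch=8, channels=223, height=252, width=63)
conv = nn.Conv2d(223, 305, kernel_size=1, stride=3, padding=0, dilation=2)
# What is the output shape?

Input shape: (8, 223, 252, 63)
Output shape: (8, 305, 84, 21)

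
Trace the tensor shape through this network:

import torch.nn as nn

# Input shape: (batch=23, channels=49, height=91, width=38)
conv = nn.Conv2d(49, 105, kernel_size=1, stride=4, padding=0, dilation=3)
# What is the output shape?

Input shape: (23, 49, 91, 38)
Output shape: (23, 105, 23, 10)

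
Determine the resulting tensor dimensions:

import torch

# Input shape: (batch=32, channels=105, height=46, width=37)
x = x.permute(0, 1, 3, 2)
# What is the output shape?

Input shape: (32, 105, 46, 37)
Output shape: (32, 105, 37, 46)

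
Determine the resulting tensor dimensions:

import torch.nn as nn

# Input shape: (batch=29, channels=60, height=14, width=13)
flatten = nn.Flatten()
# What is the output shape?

Input shape: (29, 60, 14, 13)
Output shape: (29, 10920)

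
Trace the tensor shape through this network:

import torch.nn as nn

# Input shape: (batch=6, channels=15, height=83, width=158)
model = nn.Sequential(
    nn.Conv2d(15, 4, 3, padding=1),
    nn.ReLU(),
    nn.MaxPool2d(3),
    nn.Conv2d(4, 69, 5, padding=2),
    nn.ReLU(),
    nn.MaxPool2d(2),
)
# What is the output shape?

Input shape: (6, 15, 83, 158)
  -> after first Conv2d: (6, 4, 83, 158)
  -> after first MaxPool2d: (6, 4, 27, 52)
  -> after second Conv2d: (6, 69, 27, 52)
Output shape: (6, 69, 13, 26)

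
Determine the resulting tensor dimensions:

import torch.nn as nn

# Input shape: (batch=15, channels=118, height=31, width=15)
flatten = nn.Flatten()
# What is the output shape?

Input shape: (15, 118, 31, 15)
Output shape: (15, 54870)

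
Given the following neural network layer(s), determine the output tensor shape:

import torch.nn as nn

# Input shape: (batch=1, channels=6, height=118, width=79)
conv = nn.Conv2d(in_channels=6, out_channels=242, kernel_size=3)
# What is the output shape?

Input shape: (1, 6, 118, 79)
Output shape: (1, 242, 116, 77)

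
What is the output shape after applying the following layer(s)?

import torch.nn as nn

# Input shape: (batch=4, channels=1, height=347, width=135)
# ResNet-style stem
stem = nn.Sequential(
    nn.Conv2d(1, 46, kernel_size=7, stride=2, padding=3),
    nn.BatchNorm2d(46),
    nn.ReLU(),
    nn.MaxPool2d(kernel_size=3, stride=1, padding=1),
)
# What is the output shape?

Input shape: (4, 1, 347, 135)
  -> after Conv2d 7x7 stride=2: (4, 46, 174, 68)
Output shape: (4, 46, 174, 68)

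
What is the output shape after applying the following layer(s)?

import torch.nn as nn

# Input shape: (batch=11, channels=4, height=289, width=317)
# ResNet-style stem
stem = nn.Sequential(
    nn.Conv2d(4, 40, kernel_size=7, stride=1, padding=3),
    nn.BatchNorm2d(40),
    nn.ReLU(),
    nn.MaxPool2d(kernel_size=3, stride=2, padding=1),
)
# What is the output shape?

Input shape: (11, 4, 289, 317)
  -> after Conv2d 7x7 stride=1: (11, 40, 289, 317)
Output shape: (11, 40, 145, 159)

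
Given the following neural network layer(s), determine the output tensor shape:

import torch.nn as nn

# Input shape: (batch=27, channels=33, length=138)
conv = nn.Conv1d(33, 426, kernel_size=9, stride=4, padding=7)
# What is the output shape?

Input shape: (27, 33, 138)
Output shape: (27, 426, 36)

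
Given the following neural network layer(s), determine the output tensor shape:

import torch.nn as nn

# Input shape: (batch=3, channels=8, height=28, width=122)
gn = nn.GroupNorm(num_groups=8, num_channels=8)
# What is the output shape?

Input shape: (3, 8, 28, 122)
Output shape: (3, 8, 28, 122)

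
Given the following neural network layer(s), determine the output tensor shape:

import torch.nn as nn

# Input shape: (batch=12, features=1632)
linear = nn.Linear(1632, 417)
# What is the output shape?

Input shape: (12, 1632)
Output shape: (12, 417)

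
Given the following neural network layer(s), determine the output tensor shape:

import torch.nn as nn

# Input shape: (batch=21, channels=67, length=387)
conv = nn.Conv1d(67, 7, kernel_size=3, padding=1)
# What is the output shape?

Input shape: (21, 67, 387)
Output shape: (21, 7, 387)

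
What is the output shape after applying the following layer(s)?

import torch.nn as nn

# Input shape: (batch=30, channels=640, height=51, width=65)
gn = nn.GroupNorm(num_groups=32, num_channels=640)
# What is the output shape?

Input shape: (30, 640, 51, 65)
Output shape: (30, 640, 51, 65)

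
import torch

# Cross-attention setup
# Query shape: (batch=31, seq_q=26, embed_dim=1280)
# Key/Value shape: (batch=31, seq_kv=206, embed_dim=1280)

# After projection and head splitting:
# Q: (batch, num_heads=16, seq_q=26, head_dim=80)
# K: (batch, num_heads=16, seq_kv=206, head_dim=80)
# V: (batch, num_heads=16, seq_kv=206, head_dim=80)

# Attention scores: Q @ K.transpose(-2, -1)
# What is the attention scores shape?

Input shape: (31, 26, 1280)
Output shape: (31, 16, 26, 206)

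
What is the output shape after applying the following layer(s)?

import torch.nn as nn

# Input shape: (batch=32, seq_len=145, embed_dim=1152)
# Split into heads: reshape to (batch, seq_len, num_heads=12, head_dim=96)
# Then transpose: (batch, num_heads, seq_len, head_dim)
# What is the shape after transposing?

Input shape: (32, 145, 1152)
  -> after reshape: (32, 145, 12, 96)
Output shape: (32, 12, 145, 96)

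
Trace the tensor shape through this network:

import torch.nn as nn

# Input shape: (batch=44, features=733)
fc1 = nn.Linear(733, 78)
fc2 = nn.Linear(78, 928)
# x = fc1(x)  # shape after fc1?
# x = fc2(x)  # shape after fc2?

Input shape: (44, 733)
  -> after fc1: (44, 78)
Output shape: (44, 928)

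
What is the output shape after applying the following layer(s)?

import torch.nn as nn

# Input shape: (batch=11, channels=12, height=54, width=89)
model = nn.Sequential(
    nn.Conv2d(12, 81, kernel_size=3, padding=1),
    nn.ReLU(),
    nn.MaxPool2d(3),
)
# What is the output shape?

Input shape: (11, 12, 54, 89)
  -> after Conv2d: (11, 81, 54, 89)
  -> after ReLU: (11, 81, 54, 89)
Output shape: (11, 81, 18, 29)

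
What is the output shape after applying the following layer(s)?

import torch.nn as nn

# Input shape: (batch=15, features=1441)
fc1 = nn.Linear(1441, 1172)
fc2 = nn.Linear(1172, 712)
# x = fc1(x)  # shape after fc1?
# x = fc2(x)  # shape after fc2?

Input shape: (15, 1441)
  -> after fc1: (15, 1172)
Output shape: (15, 712)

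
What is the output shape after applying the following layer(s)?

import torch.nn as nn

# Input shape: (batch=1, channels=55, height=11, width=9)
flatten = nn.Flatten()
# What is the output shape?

Input shape: (1, 55, 11, 9)
Output shape: (1, 5445)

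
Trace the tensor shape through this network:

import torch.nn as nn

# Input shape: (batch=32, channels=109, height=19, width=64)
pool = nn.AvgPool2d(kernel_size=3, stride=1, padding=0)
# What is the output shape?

Input shape: (32, 109, 19, 64)
Output shape: (32, 109, 17, 62)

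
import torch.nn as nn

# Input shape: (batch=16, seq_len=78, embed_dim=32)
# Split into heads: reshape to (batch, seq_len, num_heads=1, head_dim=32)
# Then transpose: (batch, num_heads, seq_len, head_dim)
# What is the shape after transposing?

Input shape: (16, 78, 32)
  -> after reshape: (16, 78, 1, 32)
Output shape: (16, 1, 78, 32)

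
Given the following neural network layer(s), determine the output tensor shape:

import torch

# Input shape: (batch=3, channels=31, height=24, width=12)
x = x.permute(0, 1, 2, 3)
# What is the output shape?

Input shape: (3, 31, 24, 12)
Output shape: (3, 31, 24, 12)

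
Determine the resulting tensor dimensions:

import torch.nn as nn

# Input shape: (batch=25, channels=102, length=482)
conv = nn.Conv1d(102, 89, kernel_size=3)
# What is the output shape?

Input shape: (25, 102, 482)
Output shape: (25, 89, 480)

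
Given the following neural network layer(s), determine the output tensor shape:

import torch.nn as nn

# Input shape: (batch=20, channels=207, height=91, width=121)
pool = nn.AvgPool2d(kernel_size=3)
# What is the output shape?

Input shape: (20, 207, 91, 121)
Output shape: (20, 207, 30, 40)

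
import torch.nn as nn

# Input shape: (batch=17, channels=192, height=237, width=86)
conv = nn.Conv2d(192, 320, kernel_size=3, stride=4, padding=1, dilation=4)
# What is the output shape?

Input shape: (17, 192, 237, 86)
Output shape: (17, 320, 58, 20)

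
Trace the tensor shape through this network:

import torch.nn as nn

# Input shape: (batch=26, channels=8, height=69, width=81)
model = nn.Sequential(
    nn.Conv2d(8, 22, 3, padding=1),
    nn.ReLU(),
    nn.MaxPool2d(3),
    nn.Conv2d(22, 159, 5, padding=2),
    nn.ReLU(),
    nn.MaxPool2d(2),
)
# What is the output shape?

Input shape: (26, 8, 69, 81)
  -> after first Conv2d: (26, 22, 69, 81)
  -> after first MaxPool2d: (26, 22, 23, 27)
  -> after second Conv2d: (26, 159, 23, 27)
Output shape: (26, 159, 11, 13)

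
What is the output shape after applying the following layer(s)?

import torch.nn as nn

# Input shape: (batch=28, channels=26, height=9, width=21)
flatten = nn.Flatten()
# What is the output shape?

Input shape: (28, 26, 9, 21)
Output shape: (28, 4914)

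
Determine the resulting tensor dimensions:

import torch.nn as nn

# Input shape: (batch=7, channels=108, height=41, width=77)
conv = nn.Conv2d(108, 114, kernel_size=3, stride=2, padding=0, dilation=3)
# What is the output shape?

Input shape: (7, 108, 41, 77)
Output shape: (7, 114, 18, 36)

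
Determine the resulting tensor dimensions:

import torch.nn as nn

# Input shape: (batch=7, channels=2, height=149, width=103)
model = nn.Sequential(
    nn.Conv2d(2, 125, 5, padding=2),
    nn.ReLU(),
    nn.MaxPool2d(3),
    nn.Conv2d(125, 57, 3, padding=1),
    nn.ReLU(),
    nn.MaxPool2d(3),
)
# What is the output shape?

Input shape: (7, 2, 149, 103)
  -> after first Conv2d: (7, 125, 149, 103)
  -> after first MaxPool2d: (7, 125, 49, 34)
  -> after second Conv2d: (7, 57, 49, 34)
Output shape: (7, 57, 16, 11)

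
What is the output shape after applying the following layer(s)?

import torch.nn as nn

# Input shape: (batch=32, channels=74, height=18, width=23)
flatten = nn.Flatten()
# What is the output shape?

Input shape: (32, 74, 18, 23)
Output shape: (32, 30636)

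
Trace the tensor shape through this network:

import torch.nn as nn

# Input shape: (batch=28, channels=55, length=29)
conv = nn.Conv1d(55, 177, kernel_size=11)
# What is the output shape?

Input shape: (28, 55, 29)
Output shape: (28, 177, 19)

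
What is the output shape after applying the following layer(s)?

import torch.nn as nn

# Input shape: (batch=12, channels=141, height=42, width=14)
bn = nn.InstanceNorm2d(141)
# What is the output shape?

Input shape: (12, 141, 42, 14)
Output shape: (12, 141, 42, 14)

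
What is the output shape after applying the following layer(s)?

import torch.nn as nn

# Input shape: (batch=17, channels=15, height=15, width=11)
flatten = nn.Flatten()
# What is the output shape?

Input shape: (17, 15, 15, 11)
Output shape: (17, 2475)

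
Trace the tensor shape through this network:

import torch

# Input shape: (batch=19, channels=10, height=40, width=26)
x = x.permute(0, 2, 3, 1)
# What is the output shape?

Input shape: (19, 10, 40, 26)
Output shape: (19, 40, 26, 10)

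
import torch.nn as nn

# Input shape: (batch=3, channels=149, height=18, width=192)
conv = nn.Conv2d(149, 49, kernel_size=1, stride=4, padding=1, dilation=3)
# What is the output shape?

Input shape: (3, 149, 18, 192)
Output shape: (3, 49, 5, 49)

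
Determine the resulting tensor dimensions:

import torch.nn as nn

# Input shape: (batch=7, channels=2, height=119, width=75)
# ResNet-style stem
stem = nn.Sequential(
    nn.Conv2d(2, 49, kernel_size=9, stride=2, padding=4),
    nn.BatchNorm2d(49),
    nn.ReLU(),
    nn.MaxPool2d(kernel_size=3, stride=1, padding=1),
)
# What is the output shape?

Input shape: (7, 2, 119, 75)
  -> after Conv2d 9x9 stride=2: (7, 49, 60, 38)
Output shape: (7, 49, 60, 38)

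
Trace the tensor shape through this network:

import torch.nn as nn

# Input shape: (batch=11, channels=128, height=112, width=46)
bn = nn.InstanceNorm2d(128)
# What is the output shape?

Input shape: (11, 128, 112, 46)
Output shape: (11, 128, 112, 46)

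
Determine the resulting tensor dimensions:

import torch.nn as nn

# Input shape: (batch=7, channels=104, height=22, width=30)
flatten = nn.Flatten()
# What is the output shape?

Input shape: (7, 104, 22, 30)
Output shape: (7, 68640)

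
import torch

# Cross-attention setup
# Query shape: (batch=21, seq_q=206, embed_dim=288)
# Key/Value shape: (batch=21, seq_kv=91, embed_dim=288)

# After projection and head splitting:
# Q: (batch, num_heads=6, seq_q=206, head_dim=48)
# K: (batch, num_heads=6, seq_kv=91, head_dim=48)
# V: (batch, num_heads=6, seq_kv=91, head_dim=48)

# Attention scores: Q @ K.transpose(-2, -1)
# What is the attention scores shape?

Input shape: (21, 206, 288)
Output shape: (21, 6, 206, 91)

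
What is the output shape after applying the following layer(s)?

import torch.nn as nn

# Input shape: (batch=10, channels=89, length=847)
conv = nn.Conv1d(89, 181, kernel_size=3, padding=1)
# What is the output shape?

Input shape: (10, 89, 847)
Output shape: (10, 181, 847)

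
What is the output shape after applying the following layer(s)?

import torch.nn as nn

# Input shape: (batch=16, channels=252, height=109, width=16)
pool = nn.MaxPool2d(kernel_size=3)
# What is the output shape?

Input shape: (16, 252, 109, 16)
Output shape: (16, 252, 36, 5)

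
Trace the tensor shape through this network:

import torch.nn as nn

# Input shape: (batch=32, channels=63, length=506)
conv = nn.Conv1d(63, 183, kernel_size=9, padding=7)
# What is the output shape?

Input shape: (32, 63, 506)
Output shape: (32, 183, 512)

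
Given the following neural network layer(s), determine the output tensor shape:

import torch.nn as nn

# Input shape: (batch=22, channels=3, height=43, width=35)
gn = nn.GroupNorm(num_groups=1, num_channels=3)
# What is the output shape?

Input shape: (22, 3, 43, 35)
Output shape: (22, 3, 43, 35)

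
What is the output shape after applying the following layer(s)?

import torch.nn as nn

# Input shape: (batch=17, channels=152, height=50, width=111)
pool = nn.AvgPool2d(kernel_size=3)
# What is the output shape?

Input shape: (17, 152, 50, 111)
Output shape: (17, 152, 16, 37)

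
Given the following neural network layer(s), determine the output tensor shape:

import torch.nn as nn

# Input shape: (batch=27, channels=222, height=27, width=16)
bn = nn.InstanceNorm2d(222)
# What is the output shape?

Input shape: (27, 222, 27, 16)
Output shape: (27, 222, 27, 16)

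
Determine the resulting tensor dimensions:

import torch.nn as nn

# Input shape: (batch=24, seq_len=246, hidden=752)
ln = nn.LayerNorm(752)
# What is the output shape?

Input shape: (24, 246, 752)
Output shape: (24, 246, 752)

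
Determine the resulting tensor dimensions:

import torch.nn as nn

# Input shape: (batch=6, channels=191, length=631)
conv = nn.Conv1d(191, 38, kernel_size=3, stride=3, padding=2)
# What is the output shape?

Input shape: (6, 191, 631)
Output shape: (6, 38, 211)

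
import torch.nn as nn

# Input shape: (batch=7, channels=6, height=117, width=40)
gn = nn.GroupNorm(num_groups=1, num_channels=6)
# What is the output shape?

Input shape: (7, 6, 117, 40)
Output shape: (7, 6, 117, 40)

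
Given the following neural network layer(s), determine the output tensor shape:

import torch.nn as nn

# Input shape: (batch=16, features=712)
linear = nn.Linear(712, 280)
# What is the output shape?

Input shape: (16, 712)
Output shape: (16, 280)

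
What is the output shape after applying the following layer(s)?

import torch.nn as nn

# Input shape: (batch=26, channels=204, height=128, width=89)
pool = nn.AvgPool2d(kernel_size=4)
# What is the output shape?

Input shape: (26, 204, 128, 89)
Output shape: (26, 204, 32, 22)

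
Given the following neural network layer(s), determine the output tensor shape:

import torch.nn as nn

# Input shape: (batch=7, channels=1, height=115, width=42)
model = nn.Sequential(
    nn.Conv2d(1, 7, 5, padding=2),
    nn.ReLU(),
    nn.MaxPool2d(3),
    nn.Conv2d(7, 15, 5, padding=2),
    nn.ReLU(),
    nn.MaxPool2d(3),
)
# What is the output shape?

Input shape: (7, 1, 115, 42)
  -> after first Conv2d: (7, 7, 115, 42)
  -> after first MaxPool2d: (7, 7, 38, 14)
  -> after second Conv2d: (7, 15, 38, 14)
Output shape: (7, 15, 12, 4)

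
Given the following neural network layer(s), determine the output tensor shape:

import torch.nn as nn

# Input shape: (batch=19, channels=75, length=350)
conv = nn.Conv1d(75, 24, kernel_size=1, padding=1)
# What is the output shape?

Input shape: (19, 75, 350)
Output shape: (19, 24, 352)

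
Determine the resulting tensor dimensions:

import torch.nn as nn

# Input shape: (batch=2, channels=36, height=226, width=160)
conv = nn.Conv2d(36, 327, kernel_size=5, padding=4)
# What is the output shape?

Input shape: (2, 36, 226, 160)
Output shape: (2, 327, 230, 164)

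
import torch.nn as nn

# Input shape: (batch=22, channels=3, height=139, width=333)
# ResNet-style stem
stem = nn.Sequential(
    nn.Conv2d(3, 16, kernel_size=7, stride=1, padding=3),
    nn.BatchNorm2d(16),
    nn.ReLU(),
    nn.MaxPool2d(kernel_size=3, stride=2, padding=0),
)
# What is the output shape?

Input shape: (22, 3, 139, 333)
  -> after Conv2d 7x7 stride=1: (22, 16, 139, 333)
Output shape: (22, 16, 69, 166)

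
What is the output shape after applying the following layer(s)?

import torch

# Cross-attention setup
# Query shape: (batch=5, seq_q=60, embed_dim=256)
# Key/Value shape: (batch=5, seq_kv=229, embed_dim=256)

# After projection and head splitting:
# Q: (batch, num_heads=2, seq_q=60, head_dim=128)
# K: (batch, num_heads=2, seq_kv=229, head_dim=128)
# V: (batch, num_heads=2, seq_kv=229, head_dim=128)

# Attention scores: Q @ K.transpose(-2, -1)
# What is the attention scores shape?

Input shape: (5, 60, 256)
Output shape: (5, 2, 60, 229)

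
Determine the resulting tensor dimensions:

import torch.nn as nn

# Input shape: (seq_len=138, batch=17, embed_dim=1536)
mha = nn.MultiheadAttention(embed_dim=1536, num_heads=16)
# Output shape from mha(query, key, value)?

Input shape: (138, 17, 1536)
Output shape: (138, 17, 1536)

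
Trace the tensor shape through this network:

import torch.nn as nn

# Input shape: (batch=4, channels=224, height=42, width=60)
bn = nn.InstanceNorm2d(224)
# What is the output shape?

Input shape: (4, 224, 42, 60)
Output shape: (4, 224, 42, 60)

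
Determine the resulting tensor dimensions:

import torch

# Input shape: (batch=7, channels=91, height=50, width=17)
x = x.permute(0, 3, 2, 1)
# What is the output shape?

Input shape: (7, 91, 50, 17)
Output shape: (7, 17, 50, 91)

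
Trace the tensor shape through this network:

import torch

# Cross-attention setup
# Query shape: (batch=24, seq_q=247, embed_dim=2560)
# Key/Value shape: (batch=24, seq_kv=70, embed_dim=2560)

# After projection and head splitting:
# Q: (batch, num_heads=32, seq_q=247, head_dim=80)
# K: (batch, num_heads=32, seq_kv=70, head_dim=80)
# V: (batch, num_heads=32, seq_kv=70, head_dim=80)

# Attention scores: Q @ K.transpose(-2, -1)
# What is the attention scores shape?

Input shape: (24, 247, 2560)
Output shape: (24, 32, 247, 70)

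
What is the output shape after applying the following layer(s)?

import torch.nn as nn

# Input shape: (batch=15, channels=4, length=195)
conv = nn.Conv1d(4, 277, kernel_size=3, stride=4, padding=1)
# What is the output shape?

Input shape: (15, 4, 195)
Output shape: (15, 277, 49)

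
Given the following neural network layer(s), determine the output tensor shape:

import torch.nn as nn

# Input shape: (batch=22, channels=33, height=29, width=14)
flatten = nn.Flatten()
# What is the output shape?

Input shape: (22, 33, 29, 14)
Output shape: (22, 13398)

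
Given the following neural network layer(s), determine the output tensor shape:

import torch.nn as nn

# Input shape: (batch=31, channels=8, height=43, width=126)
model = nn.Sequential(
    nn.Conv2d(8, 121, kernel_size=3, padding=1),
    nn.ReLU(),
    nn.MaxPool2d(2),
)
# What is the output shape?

Input shape: (31, 8, 43, 126)
  -> after Conv2d: (31, 121, 43, 126)
  -> after ReLU: (31, 121, 43, 126)
Output shape: (31, 121, 21, 63)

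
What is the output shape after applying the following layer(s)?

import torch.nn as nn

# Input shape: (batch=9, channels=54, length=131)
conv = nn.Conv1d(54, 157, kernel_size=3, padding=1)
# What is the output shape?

Input shape: (9, 54, 131)
Output shape: (9, 157, 131)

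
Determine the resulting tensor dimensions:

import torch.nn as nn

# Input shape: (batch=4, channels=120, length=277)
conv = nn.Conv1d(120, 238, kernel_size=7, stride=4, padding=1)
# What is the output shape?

Input shape: (4, 120, 277)
Output shape: (4, 238, 69)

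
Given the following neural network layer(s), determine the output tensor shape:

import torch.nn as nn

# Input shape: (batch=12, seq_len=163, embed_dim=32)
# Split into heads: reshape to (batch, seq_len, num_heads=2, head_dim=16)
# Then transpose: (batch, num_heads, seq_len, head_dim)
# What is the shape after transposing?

Input shape: (12, 163, 32)
  -> after reshape: (12, 163, 2, 16)
Output shape: (12, 2, 163, 16)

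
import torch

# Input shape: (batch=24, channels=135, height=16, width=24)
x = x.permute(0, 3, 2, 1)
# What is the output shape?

Input shape: (24, 135, 16, 24)
Output shape: (24, 24, 16, 135)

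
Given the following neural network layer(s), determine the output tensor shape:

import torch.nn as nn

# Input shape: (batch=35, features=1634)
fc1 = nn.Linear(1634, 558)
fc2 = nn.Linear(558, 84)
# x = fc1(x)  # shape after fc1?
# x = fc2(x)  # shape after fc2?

Input shape: (35, 1634)
  -> after fc1: (35, 558)
Output shape: (35, 84)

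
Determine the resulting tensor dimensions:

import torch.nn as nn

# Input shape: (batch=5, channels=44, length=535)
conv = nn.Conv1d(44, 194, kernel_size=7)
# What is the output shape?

Input shape: (5, 44, 535)
Output shape: (5, 194, 529)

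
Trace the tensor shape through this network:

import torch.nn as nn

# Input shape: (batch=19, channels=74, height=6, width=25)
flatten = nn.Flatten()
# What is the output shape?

Input shape: (19, 74, 6, 25)
Output shape: (19, 11100)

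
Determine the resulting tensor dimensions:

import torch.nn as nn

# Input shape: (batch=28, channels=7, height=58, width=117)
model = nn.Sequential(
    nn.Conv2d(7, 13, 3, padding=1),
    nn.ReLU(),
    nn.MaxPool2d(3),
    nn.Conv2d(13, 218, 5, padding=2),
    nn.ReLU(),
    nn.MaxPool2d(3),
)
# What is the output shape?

Input shape: (28, 7, 58, 117)
  -> after first Conv2d: (28, 13, 58, 117)
  -> after first MaxPool2d: (28, 13, 19, 39)
  -> after second Conv2d: (28, 218, 19, 39)
Output shape: (28, 218, 6, 13)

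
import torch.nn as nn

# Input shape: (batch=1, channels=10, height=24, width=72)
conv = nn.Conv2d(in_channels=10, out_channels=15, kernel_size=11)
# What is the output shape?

Input shape: (1, 10, 24, 72)
Output shape: (1, 15, 14, 62)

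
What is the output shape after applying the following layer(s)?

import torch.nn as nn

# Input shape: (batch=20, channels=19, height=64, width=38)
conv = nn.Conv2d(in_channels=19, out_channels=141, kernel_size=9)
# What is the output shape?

Input shape: (20, 19, 64, 38)
Output shape: (20, 141, 56, 30)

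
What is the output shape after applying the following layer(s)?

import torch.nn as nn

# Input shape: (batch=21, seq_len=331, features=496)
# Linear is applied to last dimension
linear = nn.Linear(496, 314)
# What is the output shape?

Input shape: (21, 331, 496)
Output shape: (21, 331, 314)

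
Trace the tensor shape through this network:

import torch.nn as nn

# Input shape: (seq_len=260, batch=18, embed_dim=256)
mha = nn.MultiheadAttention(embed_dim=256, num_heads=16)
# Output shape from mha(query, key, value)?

Input shape: (260, 18, 256)
Output shape: (260, 18, 256)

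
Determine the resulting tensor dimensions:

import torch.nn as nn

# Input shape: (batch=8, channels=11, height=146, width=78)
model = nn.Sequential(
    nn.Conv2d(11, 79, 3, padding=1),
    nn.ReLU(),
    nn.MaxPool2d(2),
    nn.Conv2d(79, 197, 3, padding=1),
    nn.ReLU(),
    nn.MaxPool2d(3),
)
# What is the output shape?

Input shape: (8, 11, 146, 78)
  -> after first Conv2d: (8, 79, 146, 78)
  -> after first MaxPool2d: (8, 79, 73, 39)
  -> after second Conv2d: (8, 197, 73, 39)
Output shape: (8, 197, 24, 13)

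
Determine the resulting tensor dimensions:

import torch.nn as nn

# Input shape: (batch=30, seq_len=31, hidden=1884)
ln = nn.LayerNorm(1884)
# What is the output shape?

Input shape: (30, 31, 1884)
Output shape: (30, 31, 1884)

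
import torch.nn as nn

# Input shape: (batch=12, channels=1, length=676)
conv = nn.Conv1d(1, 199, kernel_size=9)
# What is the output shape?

Input shape: (12, 1, 676)
Output shape: (12, 199, 668)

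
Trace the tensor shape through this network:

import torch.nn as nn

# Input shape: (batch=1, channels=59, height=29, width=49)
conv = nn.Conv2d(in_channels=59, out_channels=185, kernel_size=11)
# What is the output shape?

Input shape: (1, 59, 29, 49)
Output shape: (1, 185, 19, 39)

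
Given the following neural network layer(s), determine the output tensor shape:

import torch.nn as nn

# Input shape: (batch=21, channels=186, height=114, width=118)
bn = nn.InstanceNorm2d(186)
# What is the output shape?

Input shape: (21, 186, 114, 118)
Output shape: (21, 186, 114, 118)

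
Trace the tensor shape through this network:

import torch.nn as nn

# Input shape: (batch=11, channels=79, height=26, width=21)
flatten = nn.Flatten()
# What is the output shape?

Input shape: (11, 79, 26, 21)
Output shape: (11, 43134)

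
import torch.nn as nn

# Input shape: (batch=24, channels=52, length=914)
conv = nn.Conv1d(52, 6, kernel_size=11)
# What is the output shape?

Input shape: (24, 52, 914)
Output shape: (24, 6, 904)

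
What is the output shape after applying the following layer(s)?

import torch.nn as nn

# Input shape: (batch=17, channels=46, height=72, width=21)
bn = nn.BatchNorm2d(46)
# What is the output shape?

Input shape: (17, 46, 72, 21)
Output shape: (17, 46, 72, 21)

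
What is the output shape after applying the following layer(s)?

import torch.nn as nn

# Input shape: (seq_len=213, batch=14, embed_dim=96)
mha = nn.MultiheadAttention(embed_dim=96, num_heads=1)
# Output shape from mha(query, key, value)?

Input shape: (213, 14, 96)
Output shape: (213, 14, 96)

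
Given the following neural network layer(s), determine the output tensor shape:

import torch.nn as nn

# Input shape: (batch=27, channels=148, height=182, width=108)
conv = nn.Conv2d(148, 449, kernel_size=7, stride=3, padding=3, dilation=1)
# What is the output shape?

Input shape: (27, 148, 182, 108)
Output shape: (27, 449, 61, 36)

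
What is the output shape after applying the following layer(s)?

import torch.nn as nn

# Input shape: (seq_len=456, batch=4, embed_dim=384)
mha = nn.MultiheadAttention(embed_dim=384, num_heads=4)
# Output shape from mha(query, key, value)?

Input shape: (456, 4, 384)
Output shape: (456, 4, 384)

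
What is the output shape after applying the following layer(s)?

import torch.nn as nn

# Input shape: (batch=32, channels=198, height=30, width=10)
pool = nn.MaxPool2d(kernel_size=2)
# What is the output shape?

Input shape: (32, 198, 30, 10)
Output shape: (32, 198, 15, 5)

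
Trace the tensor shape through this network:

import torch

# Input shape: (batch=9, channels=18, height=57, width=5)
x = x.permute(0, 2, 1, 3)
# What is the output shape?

Input shape: (9, 18, 57, 5)
Output shape: (9, 57, 18, 5)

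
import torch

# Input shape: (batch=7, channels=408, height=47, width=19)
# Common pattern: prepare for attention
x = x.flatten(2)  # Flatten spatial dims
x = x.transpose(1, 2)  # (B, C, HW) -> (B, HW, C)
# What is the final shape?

Input shape: (7, 408, 47, 19)
  -> after flatten(2): (7, 408, 893)
Output shape: (7, 893, 408)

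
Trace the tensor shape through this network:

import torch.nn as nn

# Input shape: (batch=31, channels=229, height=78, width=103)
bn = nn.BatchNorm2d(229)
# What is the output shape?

Input shape: (31, 229, 78, 103)
Output shape: (31, 229, 78, 103)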